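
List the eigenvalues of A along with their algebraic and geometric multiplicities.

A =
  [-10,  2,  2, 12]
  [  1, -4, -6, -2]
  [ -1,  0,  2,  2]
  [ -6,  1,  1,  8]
λ = -4: alg = 2, geom = 1; λ = 2: alg = 2, geom = 1

Step 1 — factor the characteristic polynomial to read off the algebraic multiplicities:
  χ_A(x) = (x - 2)^2*(x + 4)^2

Step 2 — compute geometric multiplicities via the rank-nullity identity g(λ) = n − rank(A − λI):
  rank(A − (-4)·I) = 3, so dim ker(A − (-4)·I) = n − 3 = 1
  rank(A − (2)·I) = 3, so dim ker(A − (2)·I) = n − 3 = 1

Summary:
  λ = -4: algebraic multiplicity = 2, geometric multiplicity = 1
  λ = 2: algebraic multiplicity = 2, geometric multiplicity = 1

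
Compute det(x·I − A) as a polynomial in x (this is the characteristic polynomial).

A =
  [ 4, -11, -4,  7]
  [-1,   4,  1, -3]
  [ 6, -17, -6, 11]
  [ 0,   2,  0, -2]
x^4

Expanding det(x·I − A) (e.g. by cofactor expansion or by noting that A is similar to its Jordan form J, which has the same characteristic polynomial as A) gives
  χ_A(x) = x^4
which factors as x^4. The eigenvalues (with algebraic multiplicities) are λ = 0 with multiplicity 4.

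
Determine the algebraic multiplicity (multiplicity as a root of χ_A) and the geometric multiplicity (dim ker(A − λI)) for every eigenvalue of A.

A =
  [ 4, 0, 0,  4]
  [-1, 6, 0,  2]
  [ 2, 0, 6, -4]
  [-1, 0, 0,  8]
λ = 6: alg = 4, geom = 3

Step 1 — factor the characteristic polynomial to read off the algebraic multiplicities:
  χ_A(x) = (x - 6)^4

Step 2 — compute geometric multiplicities via the rank-nullity identity g(λ) = n − rank(A − λI):
  rank(A − (6)·I) = 1, so dim ker(A − (6)·I) = n − 1 = 3

Summary:
  λ = 6: algebraic multiplicity = 4, geometric multiplicity = 3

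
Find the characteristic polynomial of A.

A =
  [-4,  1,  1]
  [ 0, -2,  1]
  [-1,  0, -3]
x^3 + 9*x^2 + 27*x + 27

Expanding det(x·I − A) (e.g. by cofactor expansion or by noting that A is similar to its Jordan form J, which has the same characteristic polynomial as A) gives
  χ_A(x) = x^3 + 9*x^2 + 27*x + 27
which factors as (x + 3)^3. The eigenvalues (with algebraic multiplicities) are λ = -3 with multiplicity 3.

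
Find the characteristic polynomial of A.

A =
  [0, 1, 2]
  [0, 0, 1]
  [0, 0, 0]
x^3

Expanding det(x·I − A) (e.g. by cofactor expansion or by noting that A is similar to its Jordan form J, which has the same characteristic polynomial as A) gives
  χ_A(x) = x^3
which factors as x^3. The eigenvalues (with algebraic multiplicities) are λ = 0 with multiplicity 3.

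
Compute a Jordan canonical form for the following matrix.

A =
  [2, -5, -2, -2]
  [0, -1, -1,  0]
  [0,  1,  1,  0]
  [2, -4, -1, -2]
J_3(0) ⊕ J_1(0)

The characteristic polynomial is
  det(x·I − A) = x^4

Eigenvalues and multiplicities (the geometric multiplicity of λ is n − rank(A − λI), which equals the number of Jordan blocks for λ):
  λ = 0: algebraic multiplicity = 4, geometric multiplicity = 2

Determining the block sizes for each eigenvalue:
  λ = 0: with am = 4 and gm = 2, the partition is not yet determined (e.g. several partitions of 4 into 2 parts exist). Let N = A − (0)·I. Computing rank(N^1) = 2, rank(N^2) = 1, rank(N^3) = 0; the number of blocks of size ≥ j is rank(N^{j−1}) − rank(N^j), giving [2, 1, 1]. So we have 1 block(s) of size 3, 1 block(s) of size 1 → block sizes [3, 1]

Assembling the blocks gives a Jordan form
J =
  [0, 1, 0, 0]
  [0, 0, 1, 0]
  [0, 0, 0, 0]
  [0, 0, 0, 0]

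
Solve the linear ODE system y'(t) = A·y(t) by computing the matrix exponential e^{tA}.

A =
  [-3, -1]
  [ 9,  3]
e^{tA} =
  [1 - 3*t, -t]
  [9*t, 3*t + 1]

Strategy: write A = P · J · P⁻¹ where J is a Jordan canonical form, so e^{tA} = P · e^{tJ} · P⁻¹, and e^{tJ} can be computed block-by-block.

A has Jordan form
J =
  [0, 1]
  [0, 0]
(up to reordering of blocks).

Per-block formulas:
  For a 2×2 Jordan block J_2(0): exp(t · J_2(0)) = e^(0t)·(I + t·N), where N is the 2×2 nilpotent shift.

After assembling e^{tJ} and conjugating by P, we get:

e^{tA} =
  [1 - 3*t, -t]
  [9*t, 3*t + 1]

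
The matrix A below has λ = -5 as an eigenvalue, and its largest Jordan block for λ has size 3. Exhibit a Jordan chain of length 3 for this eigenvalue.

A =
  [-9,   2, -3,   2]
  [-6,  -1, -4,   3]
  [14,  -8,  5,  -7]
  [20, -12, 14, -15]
A Jordan chain for λ = -5 of length 3:
v_1 = (2, 4, -8, -12)ᵀ
v_2 = (-4, -6, 14, 20)ᵀ
v_3 = (1, 0, 0, 0)ᵀ

Let N = A − (-5)·I. We want v_3 with N^3 v_3 = 0 but N^2 v_3 ≠ 0; then v_{j-1} := N · v_j for j = 3, …, 2.

Pick v_3 = (1, 0, 0, 0)ᵀ.
Then v_2 = N · v_3 = (-4, -6, 14, 20)ᵀ.
Then v_1 = N · v_2 = (2, 4, -8, -12)ᵀ.

Sanity check: (A − (-5)·I) v_1 = (0, 0, 0, 0)ᵀ = 0. ✓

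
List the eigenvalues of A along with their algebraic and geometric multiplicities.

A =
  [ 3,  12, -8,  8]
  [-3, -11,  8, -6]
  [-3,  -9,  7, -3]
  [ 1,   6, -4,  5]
λ = 1: alg = 4, geom = 2

Step 1 — factor the characteristic polynomial to read off the algebraic multiplicities:
  χ_A(x) = (x - 1)^4

Step 2 — compute geometric multiplicities via the rank-nullity identity g(λ) = n − rank(A − λI):
  rank(A − (1)·I) = 2, so dim ker(A − (1)·I) = n − 2 = 2

Summary:
  λ = 1: algebraic multiplicity = 4, geometric multiplicity = 2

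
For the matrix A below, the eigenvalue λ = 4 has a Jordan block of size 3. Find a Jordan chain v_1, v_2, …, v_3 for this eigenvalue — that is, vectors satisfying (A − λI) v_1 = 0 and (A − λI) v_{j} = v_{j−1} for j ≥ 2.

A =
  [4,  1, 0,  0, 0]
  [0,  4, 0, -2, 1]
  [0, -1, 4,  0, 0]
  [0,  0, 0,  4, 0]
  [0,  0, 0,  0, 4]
A Jordan chain for λ = 4 of length 3:
v_1 = (-2, 0, 2, 0, 0)ᵀ
v_2 = (0, -2, 0, 0, 0)ᵀ
v_3 = (0, 0, 0, 1, 0)ᵀ

Let N = A − (4)·I. We want v_3 with N^3 v_3 = 0 but N^2 v_3 ≠ 0; then v_{j-1} := N · v_j for j = 3, …, 2.

Pick v_3 = (0, 0, 0, 1, 0)ᵀ.
Then v_2 = N · v_3 = (0, -2, 0, 0, 0)ᵀ.
Then v_1 = N · v_2 = (-2, 0, 2, 0, 0)ᵀ.

Sanity check: (A − (4)·I) v_1 = (0, 0, 0, 0, 0)ᵀ = 0. ✓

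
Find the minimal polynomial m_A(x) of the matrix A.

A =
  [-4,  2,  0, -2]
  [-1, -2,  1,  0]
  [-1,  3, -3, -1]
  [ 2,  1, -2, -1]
x^4 + 10*x^3 + 36*x^2 + 56*x + 32

The characteristic polynomial is χ_A(x) = (x + 2)^3*(x + 4), so the eigenvalues are known. The minimal polynomial is
  m_A(x) = Π_λ (x − λ)^{k_λ}
where k_λ is the size of the *largest* Jordan block for λ (equivalently, the smallest k with (A − λI)^k v = 0 for every generalised eigenvector v of λ).

  λ = -4: largest Jordan block has size 1, contributing (x + 4)
  λ = -2: largest Jordan block has size 3, contributing (x + 2)^3

So m_A(x) = (x + 2)^3*(x + 4) = x^4 + 10*x^3 + 36*x^2 + 56*x + 32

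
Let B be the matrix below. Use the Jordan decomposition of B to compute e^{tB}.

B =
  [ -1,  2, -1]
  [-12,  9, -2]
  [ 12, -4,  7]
e^{tB} =
  [-6*t*exp(5*t) + exp(5*t), 2*t*exp(5*t), -t*exp(5*t)]
  [-12*t*exp(5*t), 4*t*exp(5*t) + exp(5*t), -2*t*exp(5*t)]
  [12*t*exp(5*t), -4*t*exp(5*t), 2*t*exp(5*t) + exp(5*t)]

Strategy: write B = P · J · P⁻¹ where J is a Jordan canonical form, so e^{tB} = P · e^{tJ} · P⁻¹, and e^{tJ} can be computed block-by-block.

B has Jordan form
J =
  [5, 1, 0]
  [0, 5, 0]
  [0, 0, 5]
(up to reordering of blocks).

Per-block formulas:
  For a 2×2 Jordan block J_2(5): exp(t · J_2(5)) = e^(5t)·(I + t·N), where N is the 2×2 nilpotent shift.
  For a 1×1 block at λ = 5: exp(t · [5]) = [e^(5t)].

After assembling e^{tJ} and conjugating by P, we get:

e^{tB} =
  [-6*t*exp(5*t) + exp(5*t), 2*t*exp(5*t), -t*exp(5*t)]
  [-12*t*exp(5*t), 4*t*exp(5*t) + exp(5*t), -2*t*exp(5*t)]
  [12*t*exp(5*t), -4*t*exp(5*t), 2*t*exp(5*t) + exp(5*t)]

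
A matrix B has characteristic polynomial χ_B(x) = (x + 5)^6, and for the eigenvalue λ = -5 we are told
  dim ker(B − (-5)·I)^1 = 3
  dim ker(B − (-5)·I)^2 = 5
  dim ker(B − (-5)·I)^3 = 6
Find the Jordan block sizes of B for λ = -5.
Block sizes for λ = -5: [3, 2, 1]

From the dimensions of kernels of powers, the number of Jordan blocks of size at least j is d_j − d_{j−1} where d_j = dim ker(N^j) (with d_0 = 0). Computing the differences gives [3, 2, 1].
The number of blocks of size exactly k is (#blocks of size ≥ k) − (#blocks of size ≥ k + 1), so the partition is: 1 block(s) of size 1, 1 block(s) of size 2, 1 block(s) of size 3.
In nonincreasing order the block sizes are [3, 2, 1].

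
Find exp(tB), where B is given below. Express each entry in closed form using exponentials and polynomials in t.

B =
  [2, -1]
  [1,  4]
e^{tB} =
  [-t*exp(3*t) + exp(3*t), -t*exp(3*t)]
  [t*exp(3*t), t*exp(3*t) + exp(3*t)]

Strategy: write B = P · J · P⁻¹ where J is a Jordan canonical form, so e^{tB} = P · e^{tJ} · P⁻¹, and e^{tJ} can be computed block-by-block.

B has Jordan form
J =
  [3, 1]
  [0, 3]
(up to reordering of blocks).

Per-block formulas:
  For a 2×2 Jordan block J_2(3): exp(t · J_2(3)) = e^(3t)·(I + t·N), where N is the 2×2 nilpotent shift.

After assembling e^{tJ} and conjugating by P, we get:

e^{tB} =
  [-t*exp(3*t) + exp(3*t), -t*exp(3*t)]
  [t*exp(3*t), t*exp(3*t) + exp(3*t)]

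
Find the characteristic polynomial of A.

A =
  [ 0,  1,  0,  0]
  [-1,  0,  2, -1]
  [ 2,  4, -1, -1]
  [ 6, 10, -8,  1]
x^4 - 6*x^2 + 8*x - 3

Expanding det(x·I − A) (e.g. by cofactor expansion or by noting that A is similar to its Jordan form J, which has the same characteristic polynomial as A) gives
  χ_A(x) = x^4 - 6*x^2 + 8*x - 3
which factors as (x - 1)^3*(x + 3). The eigenvalues (with algebraic multiplicities) are λ = -3 with multiplicity 1, λ = 1 with multiplicity 3.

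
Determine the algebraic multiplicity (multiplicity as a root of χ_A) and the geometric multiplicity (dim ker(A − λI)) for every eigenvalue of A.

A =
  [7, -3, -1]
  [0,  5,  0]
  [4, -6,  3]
λ = 5: alg = 3, geom = 2

Step 1 — factor the characteristic polynomial to read off the algebraic multiplicities:
  χ_A(x) = (x - 5)^3

Step 2 — compute geometric multiplicities via the rank-nullity identity g(λ) = n − rank(A − λI):
  rank(A − (5)·I) = 1, so dim ker(A − (5)·I) = n − 1 = 2

Summary:
  λ = 5: algebraic multiplicity = 3, geometric multiplicity = 2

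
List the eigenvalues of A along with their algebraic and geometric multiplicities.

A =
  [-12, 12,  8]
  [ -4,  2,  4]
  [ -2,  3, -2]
λ = -4: alg = 3, geom = 2

Step 1 — factor the characteristic polynomial to read off the algebraic multiplicities:
  χ_A(x) = (x + 4)^3

Step 2 — compute geometric multiplicities via the rank-nullity identity g(λ) = n − rank(A − λI):
  rank(A − (-4)·I) = 1, so dim ker(A − (-4)·I) = n − 1 = 2

Summary:
  λ = -4: algebraic multiplicity = 3, geometric multiplicity = 2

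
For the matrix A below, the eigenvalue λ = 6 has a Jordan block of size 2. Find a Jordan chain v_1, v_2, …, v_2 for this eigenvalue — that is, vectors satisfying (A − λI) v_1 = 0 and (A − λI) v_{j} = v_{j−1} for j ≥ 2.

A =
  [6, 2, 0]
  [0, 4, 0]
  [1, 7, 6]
A Jordan chain for λ = 6 of length 2:
v_1 = (0, 0, 1)ᵀ
v_2 = (1, 0, 0)ᵀ

Let N = A − (6)·I. We want v_2 with N^2 v_2 = 0 but N^1 v_2 ≠ 0; then v_{j-1} := N · v_j for j = 2, …, 2.

Pick v_2 = (1, 0, 0)ᵀ.
Then v_1 = N · v_2 = (0, 0, 1)ᵀ.

Sanity check: (A − (6)·I) v_1 = (0, 0, 0)ᵀ = 0. ✓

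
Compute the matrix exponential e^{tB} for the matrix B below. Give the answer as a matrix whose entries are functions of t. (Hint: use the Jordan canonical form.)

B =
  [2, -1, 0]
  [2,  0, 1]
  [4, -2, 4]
e^{tB} =
  [-t^2*exp(2*t) + exp(2*t), t^2*exp(2*t) - t*exp(2*t), -t^2*exp(2*t)/2]
  [2*t*exp(2*t), -2*t*exp(2*t) + exp(2*t), t*exp(2*t)]
  [2*t^2*exp(2*t) + 4*t*exp(2*t), -2*t^2*exp(2*t) - 2*t*exp(2*t), t^2*exp(2*t) + 2*t*exp(2*t) + exp(2*t)]

Strategy: write B = P · J · P⁻¹ where J is a Jordan canonical form, so e^{tB} = P · e^{tJ} · P⁻¹, and e^{tJ} can be computed block-by-block.

B has Jordan form
J =
  [2, 1, 0]
  [0, 2, 1]
  [0, 0, 2]
(up to reordering of blocks).

Per-block formulas:
  For a 3×3 Jordan block J_3(2): exp(t · J_3(2)) = e^(2t)·(I + t·N + (t^2/2)·N^2), where N is the 3×3 nilpotent shift.

After assembling e^{tJ} and conjugating by P, we get:

e^{tB} =
  [-t^2*exp(2*t) + exp(2*t), t^2*exp(2*t) - t*exp(2*t), -t^2*exp(2*t)/2]
  [2*t*exp(2*t), -2*t*exp(2*t) + exp(2*t), t*exp(2*t)]
  [2*t^2*exp(2*t) + 4*t*exp(2*t), -2*t^2*exp(2*t) - 2*t*exp(2*t), t^2*exp(2*t) + 2*t*exp(2*t) + exp(2*t)]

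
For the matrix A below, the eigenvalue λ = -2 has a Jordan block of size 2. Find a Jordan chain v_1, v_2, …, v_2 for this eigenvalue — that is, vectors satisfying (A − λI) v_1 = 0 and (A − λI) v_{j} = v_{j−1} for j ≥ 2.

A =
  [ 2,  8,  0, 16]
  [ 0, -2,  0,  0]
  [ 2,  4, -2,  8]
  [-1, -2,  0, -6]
A Jordan chain for λ = -2 of length 2:
v_1 = (4, 0, 2, -1)ᵀ
v_2 = (1, 0, 0, 0)ᵀ

Let N = A − (-2)·I. We want v_2 with N^2 v_2 = 0 but N^1 v_2 ≠ 0; then v_{j-1} := N · v_j for j = 2, …, 2.

Pick v_2 = (1, 0, 0, 0)ᵀ.
Then v_1 = N · v_2 = (4, 0, 2, -1)ᵀ.

Sanity check: (A − (-2)·I) v_1 = (0, 0, 0, 0)ᵀ = 0. ✓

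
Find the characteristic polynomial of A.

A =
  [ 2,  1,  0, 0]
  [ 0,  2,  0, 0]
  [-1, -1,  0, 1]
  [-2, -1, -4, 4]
x^4 - 8*x^3 + 24*x^2 - 32*x + 16

Expanding det(x·I − A) (e.g. by cofactor expansion or by noting that A is similar to its Jordan form J, which has the same characteristic polynomial as A) gives
  χ_A(x) = x^4 - 8*x^3 + 24*x^2 - 32*x + 16
which factors as (x - 2)^4. The eigenvalues (with algebraic multiplicities) are λ = 2 with multiplicity 4.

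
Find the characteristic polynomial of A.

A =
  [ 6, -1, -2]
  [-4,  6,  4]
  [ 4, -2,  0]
x^3 - 12*x^2 + 48*x - 64

Expanding det(x·I − A) (e.g. by cofactor expansion or by noting that A is similar to its Jordan form J, which has the same characteristic polynomial as A) gives
  χ_A(x) = x^3 - 12*x^2 + 48*x - 64
which factors as (x - 4)^3. The eigenvalues (with algebraic multiplicities) are λ = 4 with multiplicity 3.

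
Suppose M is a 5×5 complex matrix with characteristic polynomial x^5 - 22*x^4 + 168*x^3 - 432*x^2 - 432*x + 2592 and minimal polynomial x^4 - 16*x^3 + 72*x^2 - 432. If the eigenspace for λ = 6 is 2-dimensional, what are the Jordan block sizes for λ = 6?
Block sizes for λ = 6: [3, 1]

Step 1 — from the characteristic polynomial, algebraic multiplicity of λ = 6 is 4. From dim ker(M − (6)·I) = 2, there are exactly 2 Jordan blocks for λ = 6.
Step 2 — from the minimal polynomial, the factor (x − 6)^3 tells us the largest block for λ = 6 has size 3.
Step 3 — with total size 4, 2 blocks, and largest block 3, the block sizes (in nonincreasing order) are [3, 1].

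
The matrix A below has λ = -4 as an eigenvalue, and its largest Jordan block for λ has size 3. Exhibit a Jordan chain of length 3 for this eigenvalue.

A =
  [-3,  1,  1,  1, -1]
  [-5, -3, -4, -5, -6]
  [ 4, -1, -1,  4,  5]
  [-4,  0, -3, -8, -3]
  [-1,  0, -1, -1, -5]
A Jordan chain for λ = -4 of length 3:
v_1 = (-3, 0, 0, 3, 0)ᵀ
v_2 = (1, -5, 4, -4, -1)ᵀ
v_3 = (1, 0, 0, 0, 0)ᵀ

Let N = A − (-4)·I. We want v_3 with N^3 v_3 = 0 but N^2 v_3 ≠ 0; then v_{j-1} := N · v_j for j = 3, …, 2.

Pick v_3 = (1, 0, 0, 0, 0)ᵀ.
Then v_2 = N · v_3 = (1, -5, 4, -4, -1)ᵀ.
Then v_1 = N · v_2 = (-3, 0, 0, 3, 0)ᵀ.

Sanity check: (A − (-4)·I) v_1 = (0, 0, 0, 0, 0)ᵀ = 0. ✓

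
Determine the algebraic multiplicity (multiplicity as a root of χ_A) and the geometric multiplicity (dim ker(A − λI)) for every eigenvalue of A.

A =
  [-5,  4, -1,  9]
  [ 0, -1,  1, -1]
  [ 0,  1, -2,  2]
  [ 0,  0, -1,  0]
λ = -5: alg = 1, geom = 1; λ = -1: alg = 3, geom = 1

Step 1 — factor the characteristic polynomial to read off the algebraic multiplicities:
  χ_A(x) = (x + 1)^3*(x + 5)

Step 2 — compute geometric multiplicities via the rank-nullity identity g(λ) = n − rank(A − λI):
  rank(A − (-5)·I) = 3, so dim ker(A − (-5)·I) = n − 3 = 1
  rank(A − (-1)·I) = 3, so dim ker(A − (-1)·I) = n − 3 = 1

Summary:
  λ = -5: algebraic multiplicity = 1, geometric multiplicity = 1
  λ = -1: algebraic multiplicity = 3, geometric multiplicity = 1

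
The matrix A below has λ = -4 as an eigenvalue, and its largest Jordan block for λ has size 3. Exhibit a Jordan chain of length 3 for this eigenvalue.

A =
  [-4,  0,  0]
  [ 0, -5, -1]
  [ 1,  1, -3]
A Jordan chain for λ = -4 of length 3:
v_1 = (0, -1, 1)ᵀ
v_2 = (0, 0, 1)ᵀ
v_3 = (1, 0, 0)ᵀ

Let N = A − (-4)·I. We want v_3 with N^3 v_3 = 0 but N^2 v_3 ≠ 0; then v_{j-1} := N · v_j for j = 3, …, 2.

Pick v_3 = (1, 0, 0)ᵀ.
Then v_2 = N · v_3 = (0, 0, 1)ᵀ.
Then v_1 = N · v_2 = (0, -1, 1)ᵀ.

Sanity check: (A − (-4)·I) v_1 = (0, 0, 0)ᵀ = 0. ✓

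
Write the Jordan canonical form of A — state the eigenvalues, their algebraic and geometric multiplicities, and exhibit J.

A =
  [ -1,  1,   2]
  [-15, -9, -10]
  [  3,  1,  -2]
J_2(-4) ⊕ J_1(-4)

The characteristic polynomial is
  det(x·I − A) = x^3 + 12*x^2 + 48*x + 64 = (x + 4)^3

Eigenvalues and multiplicities (the geometric multiplicity of λ is n − rank(A − λI), which equals the number of Jordan blocks for λ):
  λ = -4: algebraic multiplicity = 3, geometric multiplicity = 2

Determining the block sizes for each eigenvalue:
  λ = -4: 2 blocks summing to 3 forces exactly one block of size 2 and the rest size 1 → block sizes [2, 1]

Assembling the blocks gives a Jordan form
J =
  [-4,  1,  0]
  [ 0, -4,  0]
  [ 0,  0, -4]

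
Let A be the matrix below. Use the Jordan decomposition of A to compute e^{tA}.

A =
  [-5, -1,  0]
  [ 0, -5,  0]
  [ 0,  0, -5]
e^{tA} =
  [exp(-5*t), -t*exp(-5*t), 0]
  [0, exp(-5*t), 0]
  [0, 0, exp(-5*t)]

Strategy: write A = P · J · P⁻¹ where J is a Jordan canonical form, so e^{tA} = P · e^{tJ} · P⁻¹, and e^{tJ} can be computed block-by-block.

A has Jordan form
J =
  [-5,  1,  0]
  [ 0, -5,  0]
  [ 0,  0, -5]
(up to reordering of blocks).

Per-block formulas:
  For a 1×1 block at λ = -5: exp(t · [-5]) = [e^(-5t)].
  For a 2×2 Jordan block J_2(-5): exp(t · J_2(-5)) = e^(-5t)·(I + t·N), where N is the 2×2 nilpotent shift.

After assembling e^{tJ} and conjugating by P, we get:

e^{tA} =
  [exp(-5*t), -t*exp(-5*t), 0]
  [0, exp(-5*t), 0]
  [0, 0, exp(-5*t)]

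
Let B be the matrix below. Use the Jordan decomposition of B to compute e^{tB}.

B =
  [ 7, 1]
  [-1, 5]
e^{tB} =
  [t*exp(6*t) + exp(6*t), t*exp(6*t)]
  [-t*exp(6*t), -t*exp(6*t) + exp(6*t)]

Strategy: write B = P · J · P⁻¹ where J is a Jordan canonical form, so e^{tB} = P · e^{tJ} · P⁻¹, and e^{tJ} can be computed block-by-block.

B has Jordan form
J =
  [6, 1]
  [0, 6]
(up to reordering of blocks).

Per-block formulas:
  For a 2×2 Jordan block J_2(6): exp(t · J_2(6)) = e^(6t)·(I + t·N), where N is the 2×2 nilpotent shift.

After assembling e^{tJ} and conjugating by P, we get:

e^{tB} =
  [t*exp(6*t) + exp(6*t), t*exp(6*t)]
  [-t*exp(6*t), -t*exp(6*t) + exp(6*t)]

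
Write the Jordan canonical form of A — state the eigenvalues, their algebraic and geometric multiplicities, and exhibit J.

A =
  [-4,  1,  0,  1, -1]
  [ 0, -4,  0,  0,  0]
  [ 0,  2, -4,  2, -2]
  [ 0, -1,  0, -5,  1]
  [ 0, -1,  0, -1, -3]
J_2(-4) ⊕ J_1(-4) ⊕ J_1(-4) ⊕ J_1(-4)

The characteristic polynomial is
  det(x·I − A) = x^5 + 20*x^4 + 160*x^3 + 640*x^2 + 1280*x + 1024 = (x + 4)^5

Eigenvalues and multiplicities (the geometric multiplicity of λ is n − rank(A − λI), which equals the number of Jordan blocks for λ):
  λ = -4: algebraic multiplicity = 5, geometric multiplicity = 4

Determining the block sizes for each eigenvalue:
  λ = -4: 4 blocks summing to 5 forces exactly one block of size 2 and the rest size 1 → block sizes [2, 1, 1, 1]

Assembling the blocks gives a Jordan form
J =
  [-4,  1,  0,  0,  0]
  [ 0, -4,  0,  0,  0]
  [ 0,  0, -4,  0,  0]
  [ 0,  0,  0, -4,  0]
  [ 0,  0,  0,  0, -4]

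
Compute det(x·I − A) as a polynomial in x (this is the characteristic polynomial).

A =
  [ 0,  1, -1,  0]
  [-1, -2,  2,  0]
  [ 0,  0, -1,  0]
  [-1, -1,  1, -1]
x^4 + 4*x^3 + 6*x^2 + 4*x + 1

Expanding det(x·I − A) (e.g. by cofactor expansion or by noting that A is similar to its Jordan form J, which has the same characteristic polynomial as A) gives
  χ_A(x) = x^4 + 4*x^3 + 6*x^2 + 4*x + 1
which factors as (x + 1)^4. The eigenvalues (with algebraic multiplicities) are λ = -1 with multiplicity 4.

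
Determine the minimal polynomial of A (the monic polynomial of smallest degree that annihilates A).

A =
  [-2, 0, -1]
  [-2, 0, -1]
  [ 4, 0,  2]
x^2

The characteristic polynomial is χ_A(x) = x^3, so the eigenvalues are known. The minimal polynomial is
  m_A(x) = Π_λ (x − λ)^{k_λ}
where k_λ is the size of the *largest* Jordan block for λ (equivalently, the smallest k with (A − λI)^k v = 0 for every generalised eigenvector v of λ).

  λ = 0: largest Jordan block has size 2, contributing (x − 0)^2

So m_A(x) = x^2 = x^2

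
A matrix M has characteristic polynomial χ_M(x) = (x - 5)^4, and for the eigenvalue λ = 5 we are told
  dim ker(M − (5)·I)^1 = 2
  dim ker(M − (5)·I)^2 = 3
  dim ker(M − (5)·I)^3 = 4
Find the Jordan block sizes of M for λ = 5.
Block sizes for λ = 5: [3, 1]

From the dimensions of kernels of powers, the number of Jordan blocks of size at least j is d_j − d_{j−1} where d_j = dim ker(N^j) (with d_0 = 0). Computing the differences gives [2, 1, 1].
The number of blocks of size exactly k is (#blocks of size ≥ k) − (#blocks of size ≥ k + 1), so the partition is: 1 block(s) of size 1, 1 block(s) of size 3.
In nonincreasing order the block sizes are [3, 1].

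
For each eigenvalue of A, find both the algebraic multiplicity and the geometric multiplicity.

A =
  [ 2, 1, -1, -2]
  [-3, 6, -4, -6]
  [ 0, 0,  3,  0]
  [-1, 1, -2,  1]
λ = 3: alg = 4, geom = 2

Step 1 — factor the characteristic polynomial to read off the algebraic multiplicities:
  χ_A(x) = (x - 3)^4

Step 2 — compute geometric multiplicities via the rank-nullity identity g(λ) = n − rank(A − λI):
  rank(A − (3)·I) = 2, so dim ker(A − (3)·I) = n − 2 = 2

Summary:
  λ = 3: algebraic multiplicity = 4, geometric multiplicity = 2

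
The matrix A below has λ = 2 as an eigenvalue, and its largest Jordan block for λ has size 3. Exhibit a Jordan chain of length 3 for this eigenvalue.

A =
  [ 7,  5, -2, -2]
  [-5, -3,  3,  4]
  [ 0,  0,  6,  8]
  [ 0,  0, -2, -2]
A Jordan chain for λ = 2 of length 3:
v_1 = (1, -1, 0, 0)ᵀ
v_2 = (-2, 3, 4, -2)ᵀ
v_3 = (0, 0, 1, 0)ᵀ

Let N = A − (2)·I. We want v_3 with N^3 v_3 = 0 but N^2 v_3 ≠ 0; then v_{j-1} := N · v_j for j = 3, …, 2.

Pick v_3 = (0, 0, 1, 0)ᵀ.
Then v_2 = N · v_3 = (-2, 3, 4, -2)ᵀ.
Then v_1 = N · v_2 = (1, -1, 0, 0)ᵀ.

Sanity check: (A − (2)·I) v_1 = (0, 0, 0, 0)ᵀ = 0. ✓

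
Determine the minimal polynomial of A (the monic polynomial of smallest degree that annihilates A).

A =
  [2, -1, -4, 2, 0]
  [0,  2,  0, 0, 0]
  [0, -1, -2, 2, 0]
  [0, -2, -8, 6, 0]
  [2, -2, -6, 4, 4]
x^3 - 8*x^2 + 20*x - 16

The characteristic polynomial is χ_A(x) = (x - 4)*(x - 2)^4, so the eigenvalues are known. The minimal polynomial is
  m_A(x) = Π_λ (x − λ)^{k_λ}
where k_λ is the size of the *largest* Jordan block for λ (equivalently, the smallest k with (A − λI)^k v = 0 for every generalised eigenvector v of λ).

  λ = 2: largest Jordan block has size 2, contributing (x − 2)^2
  λ = 4: largest Jordan block has size 1, contributing (x − 4)

So m_A(x) = (x - 4)*(x - 2)^2 = x^3 - 8*x^2 + 20*x - 16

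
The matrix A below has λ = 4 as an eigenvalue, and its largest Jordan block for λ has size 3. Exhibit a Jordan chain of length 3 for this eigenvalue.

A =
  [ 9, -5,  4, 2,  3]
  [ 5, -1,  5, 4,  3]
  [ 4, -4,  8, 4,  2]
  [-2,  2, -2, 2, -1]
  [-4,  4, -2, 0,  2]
A Jordan chain for λ = 4 of length 3:
v_1 = (1, 1, 0, 0, 0)ᵀ
v_2 = (4, 5, 4, -2, -2)ᵀ
v_3 = (0, 0, 1, 0, 0)ᵀ

Let N = A − (4)·I. We want v_3 with N^3 v_3 = 0 but N^2 v_3 ≠ 0; then v_{j-1} := N · v_j for j = 3, …, 2.

Pick v_3 = (0, 0, 1, 0, 0)ᵀ.
Then v_2 = N · v_3 = (4, 5, 4, -2, -2)ᵀ.
Then v_1 = N · v_2 = (1, 1, 0, 0, 0)ᵀ.

Sanity check: (A − (4)·I) v_1 = (0, 0, 0, 0, 0)ᵀ = 0. ✓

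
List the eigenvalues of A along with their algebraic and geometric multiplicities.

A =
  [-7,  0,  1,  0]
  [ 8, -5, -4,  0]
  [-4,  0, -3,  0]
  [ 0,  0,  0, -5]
λ = -5: alg = 4, geom = 3

Step 1 — factor the characteristic polynomial to read off the algebraic multiplicities:
  χ_A(x) = (x + 5)^4

Step 2 — compute geometric multiplicities via the rank-nullity identity g(λ) = n − rank(A − λI):
  rank(A − (-5)·I) = 1, so dim ker(A − (-5)·I) = n − 1 = 3

Summary:
  λ = -5: algebraic multiplicity = 4, geometric multiplicity = 3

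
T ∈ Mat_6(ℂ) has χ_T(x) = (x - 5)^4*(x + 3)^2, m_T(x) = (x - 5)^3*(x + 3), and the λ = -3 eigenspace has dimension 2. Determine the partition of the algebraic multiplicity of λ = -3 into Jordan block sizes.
Block sizes for λ = -3: [1, 1]

Step 1 — from the characteristic polynomial, algebraic multiplicity of λ = -3 is 2. From dim ker(T − (-3)·I) = 2, there are exactly 2 Jordan blocks for λ = -3.
Step 2 — from the minimal polynomial, the factor (x + 3) tells us the largest block for λ = -3 has size 1.
Step 3 — with total size 2, 2 blocks, and largest block 1, the block sizes (in nonincreasing order) are [1, 1].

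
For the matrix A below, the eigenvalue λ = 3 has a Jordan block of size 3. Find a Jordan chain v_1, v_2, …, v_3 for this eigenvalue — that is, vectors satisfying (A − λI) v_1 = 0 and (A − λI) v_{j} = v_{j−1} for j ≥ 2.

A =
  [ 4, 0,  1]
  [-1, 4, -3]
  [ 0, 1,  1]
A Jordan chain for λ = 3 of length 3:
v_1 = (1, -2, -1)ᵀ
v_2 = (1, -1, 0)ᵀ
v_3 = (1, 0, 0)ᵀ

Let N = A − (3)·I. We want v_3 with N^3 v_3 = 0 but N^2 v_3 ≠ 0; then v_{j-1} := N · v_j for j = 3, …, 2.

Pick v_3 = (1, 0, 0)ᵀ.
Then v_2 = N · v_3 = (1, -1, 0)ᵀ.
Then v_1 = N · v_2 = (1, -2, -1)ᵀ.

Sanity check: (A − (3)·I) v_1 = (0, 0, 0)ᵀ = 0. ✓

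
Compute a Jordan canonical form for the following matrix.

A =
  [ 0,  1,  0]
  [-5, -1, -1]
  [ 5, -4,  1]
J_3(0)

The characteristic polynomial is
  det(x·I − A) = x^3

Eigenvalues and multiplicities (the geometric multiplicity of λ is n − rank(A − λI), which equals the number of Jordan blocks for λ):
  λ = 0: algebraic multiplicity = 3, geometric multiplicity = 1

Determining the block sizes for each eigenvalue:
  λ = 0: one block (gm = 1), so the single block has size am = 3 → block sizes [3]

Assembling the blocks gives a Jordan form
J =
  [0, 1, 0]
  [0, 0, 1]
  [0, 0, 0]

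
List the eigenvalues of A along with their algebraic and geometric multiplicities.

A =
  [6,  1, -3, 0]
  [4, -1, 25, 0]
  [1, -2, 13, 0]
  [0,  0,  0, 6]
λ = 6: alg = 4, geom = 2

Step 1 — factor the characteristic polynomial to read off the algebraic multiplicities:
  χ_A(x) = (x - 6)^4

Step 2 — compute geometric multiplicities via the rank-nullity identity g(λ) = n − rank(A − λI):
  rank(A − (6)·I) = 2, so dim ker(A − (6)·I) = n − 2 = 2

Summary:
  λ = 6: algebraic multiplicity = 4, geometric multiplicity = 2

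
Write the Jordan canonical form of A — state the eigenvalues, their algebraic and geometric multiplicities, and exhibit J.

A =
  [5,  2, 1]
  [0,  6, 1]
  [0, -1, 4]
J_3(5)

The characteristic polynomial is
  det(x·I − A) = x^3 - 15*x^2 + 75*x - 125 = (x - 5)^3

Eigenvalues and multiplicities (the geometric multiplicity of λ is n − rank(A − λI), which equals the number of Jordan blocks for λ):
  λ = 5: algebraic multiplicity = 3, geometric multiplicity = 1

Determining the block sizes for each eigenvalue:
  λ = 5: one block (gm = 1), so the single block has size am = 3 → block sizes [3]

Assembling the blocks gives a Jordan form
J =
  [5, 1, 0]
  [0, 5, 1]
  [0, 0, 5]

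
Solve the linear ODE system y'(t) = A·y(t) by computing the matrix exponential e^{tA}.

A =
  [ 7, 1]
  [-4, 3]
e^{tA} =
  [2*t*exp(5*t) + exp(5*t), t*exp(5*t)]
  [-4*t*exp(5*t), -2*t*exp(5*t) + exp(5*t)]

Strategy: write A = P · J · P⁻¹ where J is a Jordan canonical form, so e^{tA} = P · e^{tJ} · P⁻¹, and e^{tJ} can be computed block-by-block.

A has Jordan form
J =
  [5, 1]
  [0, 5]
(up to reordering of blocks).

Per-block formulas:
  For a 2×2 Jordan block J_2(5): exp(t · J_2(5)) = e^(5t)·(I + t·N), where N is the 2×2 nilpotent shift.

After assembling e^{tJ} and conjugating by P, we get:

e^{tA} =
  [2*t*exp(5*t) + exp(5*t), t*exp(5*t)]
  [-4*t*exp(5*t), -2*t*exp(5*t) + exp(5*t)]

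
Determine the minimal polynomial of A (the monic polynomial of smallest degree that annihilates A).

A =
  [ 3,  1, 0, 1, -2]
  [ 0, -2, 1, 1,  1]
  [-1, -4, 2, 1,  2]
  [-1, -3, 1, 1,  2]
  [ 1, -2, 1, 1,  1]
x^3 - 3*x^2 + 3*x - 1

The characteristic polynomial is χ_A(x) = (x - 1)^5, so the eigenvalues are known. The minimal polynomial is
  m_A(x) = Π_λ (x − λ)^{k_λ}
where k_λ is the size of the *largest* Jordan block for λ (equivalently, the smallest k with (A − λI)^k v = 0 for every generalised eigenvector v of λ).

  λ = 1: largest Jordan block has size 3, contributing (x − 1)^3

So m_A(x) = (x - 1)^3 = x^3 - 3*x^2 + 3*x - 1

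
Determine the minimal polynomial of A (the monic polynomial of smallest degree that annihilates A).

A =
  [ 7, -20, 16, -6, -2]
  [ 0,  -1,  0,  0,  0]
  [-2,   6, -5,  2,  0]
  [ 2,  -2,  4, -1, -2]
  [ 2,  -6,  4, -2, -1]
x^2 - 1

The characteristic polynomial is χ_A(x) = (x - 1)^2*(x + 1)^3, so the eigenvalues are known. The minimal polynomial is
  m_A(x) = Π_λ (x − λ)^{k_λ}
where k_λ is the size of the *largest* Jordan block for λ (equivalently, the smallest k with (A − λI)^k v = 0 for every generalised eigenvector v of λ).

  λ = -1: largest Jordan block has size 1, contributing (x + 1)
  λ = 1: largest Jordan block has size 1, contributing (x − 1)

So m_A(x) = (x - 1)*(x + 1) = x^2 - 1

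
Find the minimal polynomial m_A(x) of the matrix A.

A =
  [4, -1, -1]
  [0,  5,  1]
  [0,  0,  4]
x^2 - 9*x + 20

The characteristic polynomial is χ_A(x) = (x - 5)*(x - 4)^2, so the eigenvalues are known. The minimal polynomial is
  m_A(x) = Π_λ (x − λ)^{k_λ}
where k_λ is the size of the *largest* Jordan block for λ (equivalently, the smallest k with (A − λI)^k v = 0 for every generalised eigenvector v of λ).

  λ = 4: largest Jordan block has size 1, contributing (x − 4)
  λ = 5: largest Jordan block has size 1, contributing (x − 5)

So m_A(x) = (x - 5)*(x - 4) = x^2 - 9*x + 20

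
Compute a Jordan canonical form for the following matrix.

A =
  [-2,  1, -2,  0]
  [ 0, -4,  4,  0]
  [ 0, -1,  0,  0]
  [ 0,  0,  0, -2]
J_2(-2) ⊕ J_1(-2) ⊕ J_1(-2)

The characteristic polynomial is
  det(x·I − A) = x^4 + 8*x^3 + 24*x^2 + 32*x + 16 = (x + 2)^4

Eigenvalues and multiplicities (the geometric multiplicity of λ is n − rank(A − λI), which equals the number of Jordan blocks for λ):
  λ = -2: algebraic multiplicity = 4, geometric multiplicity = 3

Determining the block sizes for each eigenvalue:
  λ = -2: 3 blocks summing to 4 forces exactly one block of size 2 and the rest size 1 → block sizes [2, 1, 1]

Assembling the blocks gives a Jordan form
J =
  [-2,  1,  0,  0]
  [ 0, -2,  0,  0]
  [ 0,  0, -2,  0]
  [ 0,  0,  0, -2]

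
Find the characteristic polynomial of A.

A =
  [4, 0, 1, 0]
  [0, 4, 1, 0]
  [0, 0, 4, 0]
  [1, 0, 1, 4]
x^4 - 16*x^3 + 96*x^2 - 256*x + 256

Expanding det(x·I − A) (e.g. by cofactor expansion or by noting that A is similar to its Jordan form J, which has the same characteristic polynomial as A) gives
  χ_A(x) = x^4 - 16*x^3 + 96*x^2 - 256*x + 256
which factors as (x - 4)^4. The eigenvalues (with algebraic multiplicities) are λ = 4 with multiplicity 4.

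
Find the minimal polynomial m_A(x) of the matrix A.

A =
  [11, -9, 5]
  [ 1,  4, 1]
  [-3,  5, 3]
x^3 - 18*x^2 + 108*x - 216

The characteristic polynomial is χ_A(x) = (x - 6)^3, so the eigenvalues are known. The minimal polynomial is
  m_A(x) = Π_λ (x − λ)^{k_λ}
where k_λ is the size of the *largest* Jordan block for λ (equivalently, the smallest k with (A − λI)^k v = 0 for every generalised eigenvector v of λ).

  λ = 6: largest Jordan block has size 3, contributing (x − 6)^3

So m_A(x) = (x - 6)^3 = x^3 - 18*x^2 + 108*x - 216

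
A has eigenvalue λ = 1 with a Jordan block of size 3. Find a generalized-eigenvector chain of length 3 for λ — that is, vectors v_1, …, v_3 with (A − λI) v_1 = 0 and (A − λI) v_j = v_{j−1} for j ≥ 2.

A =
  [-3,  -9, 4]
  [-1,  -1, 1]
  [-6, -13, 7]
A Jordan chain for λ = 1 of length 3:
v_1 = (1, 0, 1)ᵀ
v_2 = (-4, -1, -6)ᵀ
v_3 = (1, 0, 0)ᵀ

Let N = A − (1)·I. We want v_3 with N^3 v_3 = 0 but N^2 v_3 ≠ 0; then v_{j-1} := N · v_j for j = 3, …, 2.

Pick v_3 = (1, 0, 0)ᵀ.
Then v_2 = N · v_3 = (-4, -1, -6)ᵀ.
Then v_1 = N · v_2 = (1, 0, 1)ᵀ.

Sanity check: (A − (1)·I) v_1 = (0, 0, 0)ᵀ = 0. ✓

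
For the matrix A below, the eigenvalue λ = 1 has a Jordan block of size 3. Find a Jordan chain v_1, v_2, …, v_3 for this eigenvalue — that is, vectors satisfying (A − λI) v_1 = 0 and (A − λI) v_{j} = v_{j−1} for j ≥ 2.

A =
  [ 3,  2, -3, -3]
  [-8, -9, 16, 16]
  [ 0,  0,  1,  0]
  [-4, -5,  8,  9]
A Jordan chain for λ = 1 of length 3:
v_1 = (-1, 4, 0, 2)ᵀ
v_2 = (2, -10, 0, -5)ᵀ
v_3 = (0, 1, 0, 0)ᵀ

Let N = A − (1)·I. We want v_3 with N^3 v_3 = 0 but N^2 v_3 ≠ 0; then v_{j-1} := N · v_j for j = 3, …, 2.

Pick v_3 = (0, 1, 0, 0)ᵀ.
Then v_2 = N · v_3 = (2, -10, 0, -5)ᵀ.
Then v_1 = N · v_2 = (-1, 4, 0, 2)ᵀ.

Sanity check: (A − (1)·I) v_1 = (0, 0, 0, 0)ᵀ = 0. ✓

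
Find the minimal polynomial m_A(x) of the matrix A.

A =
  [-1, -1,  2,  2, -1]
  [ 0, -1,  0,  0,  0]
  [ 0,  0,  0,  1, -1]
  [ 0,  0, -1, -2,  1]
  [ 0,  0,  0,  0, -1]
x^2 + 2*x + 1

The characteristic polynomial is χ_A(x) = (x + 1)^5, so the eigenvalues are known. The minimal polynomial is
  m_A(x) = Π_λ (x − λ)^{k_λ}
where k_λ is the size of the *largest* Jordan block for λ (equivalently, the smallest k with (A − λI)^k v = 0 for every generalised eigenvector v of λ).

  λ = -1: largest Jordan block has size 2, contributing (x + 1)^2

So m_A(x) = (x + 1)^2 = x^2 + 2*x + 1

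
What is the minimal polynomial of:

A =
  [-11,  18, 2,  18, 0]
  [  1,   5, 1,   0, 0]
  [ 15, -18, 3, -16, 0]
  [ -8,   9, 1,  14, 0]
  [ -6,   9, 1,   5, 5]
x^4 - 11*x^3 + 15*x^2 + 175*x - 500

The characteristic polynomial is χ_A(x) = (x - 5)^4*(x + 4), so the eigenvalues are known. The minimal polynomial is
  m_A(x) = Π_λ (x − λ)^{k_λ}
where k_λ is the size of the *largest* Jordan block for λ (equivalently, the smallest k with (A − λI)^k v = 0 for every generalised eigenvector v of λ).

  λ = -4: largest Jordan block has size 1, contributing (x + 4)
  λ = 5: largest Jordan block has size 3, contributing (x − 5)^3

So m_A(x) = (x - 5)^3*(x + 4) = x^4 - 11*x^3 + 15*x^2 + 175*x - 500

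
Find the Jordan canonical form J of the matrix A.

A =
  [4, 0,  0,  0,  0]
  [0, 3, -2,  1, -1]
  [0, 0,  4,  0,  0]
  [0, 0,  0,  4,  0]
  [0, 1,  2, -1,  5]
J_2(4) ⊕ J_1(4) ⊕ J_1(4) ⊕ J_1(4)

The characteristic polynomial is
  det(x·I − A) = x^5 - 20*x^4 + 160*x^3 - 640*x^2 + 1280*x - 1024 = (x - 4)^5

Eigenvalues and multiplicities (the geometric multiplicity of λ is n − rank(A − λI), which equals the number of Jordan blocks for λ):
  λ = 4: algebraic multiplicity = 5, geometric multiplicity = 4

Determining the block sizes for each eigenvalue:
  λ = 4: 4 blocks summing to 5 forces exactly one block of size 2 and the rest size 1 → block sizes [2, 1, 1, 1]

Assembling the blocks gives a Jordan form
J =
  [4, 1, 0, 0, 0]
  [0, 4, 0, 0, 0]
  [0, 0, 4, 0, 0]
  [0, 0, 0, 4, 0]
  [0, 0, 0, 0, 4]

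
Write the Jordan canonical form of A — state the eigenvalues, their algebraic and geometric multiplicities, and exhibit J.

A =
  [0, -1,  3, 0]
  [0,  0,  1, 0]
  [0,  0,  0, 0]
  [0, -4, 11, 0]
J_3(0) ⊕ J_1(0)

The characteristic polynomial is
  det(x·I − A) = x^4

Eigenvalues and multiplicities (the geometric multiplicity of λ is n − rank(A − λI), which equals the number of Jordan blocks for λ):
  λ = 0: algebraic multiplicity = 4, geometric multiplicity = 2

Determining the block sizes for each eigenvalue:
  λ = 0: with am = 4 and gm = 2, the partition is not yet determined (e.g. several partitions of 4 into 2 parts exist). Let N = A − (0)·I. Computing rank(N^1) = 2, rank(N^2) = 1, rank(N^3) = 0; the number of blocks of size ≥ j is rank(N^{j−1}) − rank(N^j), giving [2, 1, 1]. So we have 1 block(s) of size 3, 1 block(s) of size 1 → block sizes [3, 1]

Assembling the blocks gives a Jordan form
J =
  [0, 1, 0, 0]
  [0, 0, 1, 0]
  [0, 0, 0, 0]
  [0, 0, 0, 0]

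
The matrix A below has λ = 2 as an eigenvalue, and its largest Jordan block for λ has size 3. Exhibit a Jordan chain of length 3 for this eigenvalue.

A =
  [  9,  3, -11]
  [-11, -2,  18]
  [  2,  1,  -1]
A Jordan chain for λ = 2 of length 3:
v_1 = (-6, 3, -3)ᵀ
v_2 = (7, -11, 2)ᵀ
v_3 = (1, 0, 0)ᵀ

Let N = A − (2)·I. We want v_3 with N^3 v_3 = 0 but N^2 v_3 ≠ 0; then v_{j-1} := N · v_j for j = 3, …, 2.

Pick v_3 = (1, 0, 0)ᵀ.
Then v_2 = N · v_3 = (7, -11, 2)ᵀ.
Then v_1 = N · v_2 = (-6, 3, -3)ᵀ.

Sanity check: (A − (2)·I) v_1 = (0, 0, 0)ᵀ = 0. ✓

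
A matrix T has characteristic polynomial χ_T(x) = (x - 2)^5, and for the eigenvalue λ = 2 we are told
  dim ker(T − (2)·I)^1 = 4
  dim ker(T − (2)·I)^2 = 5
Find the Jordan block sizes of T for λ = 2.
Block sizes for λ = 2: [2, 1, 1, 1]

From the dimensions of kernels of powers, the number of Jordan blocks of size at least j is d_j − d_{j−1} where d_j = dim ker(N^j) (with d_0 = 0). Computing the differences gives [4, 1].
The number of blocks of size exactly k is (#blocks of size ≥ k) − (#blocks of size ≥ k + 1), so the partition is: 3 block(s) of size 1, 1 block(s) of size 2.
In nonincreasing order the block sizes are [2, 1, 1, 1].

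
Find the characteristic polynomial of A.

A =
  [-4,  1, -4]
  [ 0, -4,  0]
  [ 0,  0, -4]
x^3 + 12*x^2 + 48*x + 64

Expanding det(x·I − A) (e.g. by cofactor expansion or by noting that A is similar to its Jordan form J, which has the same characteristic polynomial as A) gives
  χ_A(x) = x^3 + 12*x^2 + 48*x + 64
which factors as (x + 4)^3. The eigenvalues (with algebraic multiplicities) are λ = -4 with multiplicity 3.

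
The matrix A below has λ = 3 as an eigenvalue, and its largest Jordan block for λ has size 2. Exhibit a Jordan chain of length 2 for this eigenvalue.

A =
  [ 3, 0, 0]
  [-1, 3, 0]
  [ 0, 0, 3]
A Jordan chain for λ = 3 of length 2:
v_1 = (0, -1, 0)ᵀ
v_2 = (1, 0, 0)ᵀ

Let N = A − (3)·I. We want v_2 with N^2 v_2 = 0 but N^1 v_2 ≠ 0; then v_{j-1} := N · v_j for j = 2, …, 2.

Pick v_2 = (1, 0, 0)ᵀ.
Then v_1 = N · v_2 = (0, -1, 0)ᵀ.

Sanity check: (A − (3)·I) v_1 = (0, 0, 0)ᵀ = 0. ✓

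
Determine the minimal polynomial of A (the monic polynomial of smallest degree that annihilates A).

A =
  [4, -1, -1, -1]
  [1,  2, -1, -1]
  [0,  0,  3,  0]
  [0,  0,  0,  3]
x^2 - 6*x + 9

The characteristic polynomial is χ_A(x) = (x - 3)^4, so the eigenvalues are known. The minimal polynomial is
  m_A(x) = Π_λ (x − λ)^{k_λ}
where k_λ is the size of the *largest* Jordan block for λ (equivalently, the smallest k with (A − λI)^k v = 0 for every generalised eigenvector v of λ).

  λ = 3: largest Jordan block has size 2, contributing (x − 3)^2

So m_A(x) = (x - 3)^2 = x^2 - 6*x + 9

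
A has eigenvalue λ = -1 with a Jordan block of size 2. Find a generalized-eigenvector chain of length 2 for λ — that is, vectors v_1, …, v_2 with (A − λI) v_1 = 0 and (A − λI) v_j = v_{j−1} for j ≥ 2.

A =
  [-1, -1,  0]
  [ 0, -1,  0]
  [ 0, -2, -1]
A Jordan chain for λ = -1 of length 2:
v_1 = (-1, 0, -2)ᵀ
v_2 = (0, 1, 0)ᵀ

Let N = A − (-1)·I. We want v_2 with N^2 v_2 = 0 but N^1 v_2 ≠ 0; then v_{j-1} := N · v_j for j = 2, …, 2.

Pick v_2 = (0, 1, 0)ᵀ.
Then v_1 = N · v_2 = (-1, 0, -2)ᵀ.

Sanity check: (A − (-1)·I) v_1 = (0, 0, 0)ᵀ = 0. ✓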